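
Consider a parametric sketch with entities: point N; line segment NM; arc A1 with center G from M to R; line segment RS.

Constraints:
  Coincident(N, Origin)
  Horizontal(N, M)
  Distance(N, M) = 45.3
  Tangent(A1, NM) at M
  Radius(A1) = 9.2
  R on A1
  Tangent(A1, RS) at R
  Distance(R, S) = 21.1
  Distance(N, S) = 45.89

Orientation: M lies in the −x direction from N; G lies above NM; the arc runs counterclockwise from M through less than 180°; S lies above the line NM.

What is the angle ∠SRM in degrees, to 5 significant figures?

136.60°

N is at the origin; NM is horizontal with |NM| = 45.3 and M on the −x side, so M = (-45.300, 0.0000). The tangent condition forces GM to be normal to NM, so G = M + (0, 9.2) = (-45.300, 9.2000). Since GR ⟂ RS (tangency), |GS| = √(9.2² + 21.1²) = 23.018 regardless of where R sits on A1. So S lies on both circle(N, 45.89) and circle(G, 23.018); the above-NM intersection is S = (-34.937, 29.754). R is the foot of the tangent from S: R = (-36.114, 8.6867).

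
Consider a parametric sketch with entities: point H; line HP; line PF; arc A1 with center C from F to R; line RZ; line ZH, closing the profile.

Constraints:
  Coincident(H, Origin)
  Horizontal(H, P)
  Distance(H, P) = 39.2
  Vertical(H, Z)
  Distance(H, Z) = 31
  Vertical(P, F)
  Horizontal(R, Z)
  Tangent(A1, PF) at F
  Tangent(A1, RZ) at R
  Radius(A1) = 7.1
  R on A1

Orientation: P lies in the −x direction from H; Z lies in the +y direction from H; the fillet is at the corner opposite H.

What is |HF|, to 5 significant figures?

45.911

H is at the origin; H and P share the same y with |HP| = 39.2 and P on the −x side, so P = (-39.200, 0.0000). HZ is vertical with |HZ| = 31.0 and Z on the +y side, so Z = (0.0000, 31.000). The virtual corner opposite H is at (-39.200, 31.000). Tangency of A1 to PF means the radius CF is perpendicular to PF and the tangent condition forces CR to be normal to RZ, with radius 7.1, so the center C sits 7.1 in from both sides at C = (-32.100, 23.900). That places the tangent points at F = (-39.200, 23.900) on PF and R = (-32.100, 31.000) on RZ. Then |HF| = |F − H| = 45.911.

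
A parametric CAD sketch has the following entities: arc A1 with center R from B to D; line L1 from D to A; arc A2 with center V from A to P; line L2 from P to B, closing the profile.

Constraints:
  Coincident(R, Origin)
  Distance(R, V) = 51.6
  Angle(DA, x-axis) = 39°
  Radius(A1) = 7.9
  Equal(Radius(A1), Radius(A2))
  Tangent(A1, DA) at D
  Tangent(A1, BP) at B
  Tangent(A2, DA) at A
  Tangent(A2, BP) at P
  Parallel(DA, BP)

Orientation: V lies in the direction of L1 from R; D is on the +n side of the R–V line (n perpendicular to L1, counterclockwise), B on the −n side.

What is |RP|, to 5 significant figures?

52.201

Tangency of A1 to both parallel lines with radius 7.9 puts D and B at R ± 7.9·n: D = (-4.9716, 6.1395), B = (4.9716, -6.1395). Equal radii place A and P the same way about V: A = V + 7.9·n = (35.129, 38.612), P = V − 7.9·n = (45.072, 26.333). Then |RP| = |P − R| = 52.201.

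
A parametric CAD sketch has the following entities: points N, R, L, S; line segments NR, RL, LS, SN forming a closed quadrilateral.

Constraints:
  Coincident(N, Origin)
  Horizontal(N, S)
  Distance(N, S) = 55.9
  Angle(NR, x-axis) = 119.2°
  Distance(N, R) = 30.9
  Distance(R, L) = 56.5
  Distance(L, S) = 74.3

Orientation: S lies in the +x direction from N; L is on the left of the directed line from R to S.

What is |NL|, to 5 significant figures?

71.635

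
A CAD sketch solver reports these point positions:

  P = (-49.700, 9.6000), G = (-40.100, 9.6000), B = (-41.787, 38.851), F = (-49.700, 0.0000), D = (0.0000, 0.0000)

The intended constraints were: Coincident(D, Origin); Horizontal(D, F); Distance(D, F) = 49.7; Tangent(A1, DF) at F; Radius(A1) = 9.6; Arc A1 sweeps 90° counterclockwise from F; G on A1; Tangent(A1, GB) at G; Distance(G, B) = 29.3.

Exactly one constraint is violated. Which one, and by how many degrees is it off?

Tangent(A1, GB) at G — off by 3.30°.

D = (0.00, 0.00) ✓; D.y = 0.00, F.y = 0.00 ✓; |DF| = 49.70 ✓; ∠(PF, FD) = 90.00° ✓; |PF| = 9.600 ✓; bearing(P→G) − bearing(P→F) = 90.00° ✓; |PG| = 9.600 ✓; ∠(PG, GB) = 86.70° ✗; |GB| = 29.30 ✓.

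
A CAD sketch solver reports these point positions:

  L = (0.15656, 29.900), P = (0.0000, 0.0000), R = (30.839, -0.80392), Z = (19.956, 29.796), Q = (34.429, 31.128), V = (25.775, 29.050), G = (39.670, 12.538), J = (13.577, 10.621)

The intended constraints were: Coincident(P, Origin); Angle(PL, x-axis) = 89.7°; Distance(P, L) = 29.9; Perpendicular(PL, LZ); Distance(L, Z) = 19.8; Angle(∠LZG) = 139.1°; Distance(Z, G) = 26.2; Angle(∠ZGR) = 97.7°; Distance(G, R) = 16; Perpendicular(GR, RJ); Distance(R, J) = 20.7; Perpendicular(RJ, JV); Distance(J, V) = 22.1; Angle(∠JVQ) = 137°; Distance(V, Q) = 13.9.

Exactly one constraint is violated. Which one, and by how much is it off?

Distance(V, Q) = 13.9 — off by 5.00.

P = (0.00, 0.00) ✓; PL at 89.70° ✓; |PL| = 29.90 ✓; ∠(PL, LZ) = 90.00° ✓; |LZ| = 19.80 ✓; ∠LZG = 139.1° ✓; |ZG| = 26.20 ✓; ∠ZGR = 97.70° ✓; |GR| = 16.00 ✓; ∠(GR, RJ) = 90.00° ✓; |RJ| = 20.70 ✓; ∠(RJ, JV) = 90.00° ✓; |JV| = 22.10 ✓; ∠JVQ = 137.0° ✓; |VQ| = 8.900 ✗.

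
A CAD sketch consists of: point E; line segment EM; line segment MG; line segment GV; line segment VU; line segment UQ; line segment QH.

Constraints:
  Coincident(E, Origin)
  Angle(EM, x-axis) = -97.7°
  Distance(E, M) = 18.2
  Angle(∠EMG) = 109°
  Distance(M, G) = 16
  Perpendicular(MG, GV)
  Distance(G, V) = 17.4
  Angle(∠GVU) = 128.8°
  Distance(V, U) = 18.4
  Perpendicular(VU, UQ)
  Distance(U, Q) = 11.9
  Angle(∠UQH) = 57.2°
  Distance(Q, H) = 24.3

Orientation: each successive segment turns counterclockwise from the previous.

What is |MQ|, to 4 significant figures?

20.49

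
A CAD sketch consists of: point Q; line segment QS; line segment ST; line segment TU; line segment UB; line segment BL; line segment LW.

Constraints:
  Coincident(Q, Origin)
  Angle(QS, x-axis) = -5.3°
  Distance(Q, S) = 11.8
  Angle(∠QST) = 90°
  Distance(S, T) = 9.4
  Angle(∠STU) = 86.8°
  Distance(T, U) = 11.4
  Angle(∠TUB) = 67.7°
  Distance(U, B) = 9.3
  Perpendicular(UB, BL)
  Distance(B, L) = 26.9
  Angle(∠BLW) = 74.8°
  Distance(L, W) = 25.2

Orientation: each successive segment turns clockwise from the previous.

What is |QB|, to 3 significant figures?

4.44

Q is at the origin; QS runs at -5.3° with length 11.8, so S = (11.7, -1.09). ∠QST = 90.0° gives ST at -95.3° from the x-axis; with |ST| = 9.4, T = (10.9, -10.4). ∠STU = 86.8° gives TU at 172° from the x-axis; with |TU| = 11.4, U = (-0.394, -8.76). ∠TUB = 67.7° gives UB at 59.2° from the x-axis; with |UB| = 9.3, B = (4.37, -0.776). Then |QB| = |B − Q| = 4.44.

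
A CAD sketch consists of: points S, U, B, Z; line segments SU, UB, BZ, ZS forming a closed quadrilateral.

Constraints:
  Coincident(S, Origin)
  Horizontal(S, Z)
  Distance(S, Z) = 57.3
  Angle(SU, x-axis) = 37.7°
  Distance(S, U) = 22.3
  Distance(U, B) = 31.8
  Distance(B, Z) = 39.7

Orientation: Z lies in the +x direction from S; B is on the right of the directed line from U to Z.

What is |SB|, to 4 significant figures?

28.24

Checks: |UB| = 31.80 ✓; |BZ| = 39.70 ✓.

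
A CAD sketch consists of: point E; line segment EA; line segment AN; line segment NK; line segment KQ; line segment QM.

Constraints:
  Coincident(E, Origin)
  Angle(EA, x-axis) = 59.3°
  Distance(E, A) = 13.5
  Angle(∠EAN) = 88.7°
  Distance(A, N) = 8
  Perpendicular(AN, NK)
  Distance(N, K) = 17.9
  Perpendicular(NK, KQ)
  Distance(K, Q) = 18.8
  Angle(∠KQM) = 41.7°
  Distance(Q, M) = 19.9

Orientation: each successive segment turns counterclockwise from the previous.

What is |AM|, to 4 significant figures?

6.181

E is at the origin; EA runs at 59.3° with length 13.5, so A = (6.892, 11.61). ∠EAN = 88.7° gives AN at 150.6° from the x-axis; with |AN| = 8.0, N = (-0.07738, 15.54). AN is perpendicular to NK, so NK runs at -119.4°; with |NK| = 17.9, K = (-8.865, -0.05949). The perpendicularity gives KQ at right angles to NK, so KQ runs at -29.40°; with |KQ| = 18.8, Q = (7.514, -9.288). ∠KQM = 41.7° gives QM at 108.9° from the x-axis; with |QM| = 19.9, M = (1.068, 9.539). Then |AM| = |M − A| = 6.181.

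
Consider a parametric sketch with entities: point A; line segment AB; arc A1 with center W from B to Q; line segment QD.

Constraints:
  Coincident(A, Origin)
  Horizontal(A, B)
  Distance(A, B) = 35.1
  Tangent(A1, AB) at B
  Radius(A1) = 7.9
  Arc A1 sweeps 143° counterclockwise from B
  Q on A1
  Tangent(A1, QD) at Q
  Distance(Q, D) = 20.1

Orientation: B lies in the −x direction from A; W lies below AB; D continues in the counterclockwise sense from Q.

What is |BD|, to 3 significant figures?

28.6

A is at the origin; AB is horizontal with |AB| = 35.1 and B on the −x side, so B = (-35.1, 0.00). Tangency of A1 to AB means the radius WB is perpendicular to AB, so W = B + (0, -7.9) = (-35.1, -7.90). On A1, B sits at bearing 90° from W; a 143° counterclockwise sweep puts Q at bearing 233°, so Q = W + 7.9·(cos 233°, sin 233°) = (-39.9, -14.2). Since A1 is tangent to QD there, WQ ⟂ QD, so QD runs along (−sin 233°, cos 233°); with |QD| = 20.1, D = (-23.8, -26.3). Then |BD| = |D − B| = 28.6.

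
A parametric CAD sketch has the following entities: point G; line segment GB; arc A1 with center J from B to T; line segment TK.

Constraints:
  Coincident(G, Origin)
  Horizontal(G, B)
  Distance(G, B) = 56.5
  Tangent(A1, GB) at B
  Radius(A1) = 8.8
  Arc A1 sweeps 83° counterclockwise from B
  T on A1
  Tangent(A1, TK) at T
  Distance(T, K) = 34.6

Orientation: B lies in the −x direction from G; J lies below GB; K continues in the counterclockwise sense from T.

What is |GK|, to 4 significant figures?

81.20

G is at the origin; GB is horizontal with |GB| = 56.5 and B on the −x side, so B = (-56.50, 0.000). A1 meets GB tangentially, so JB is at right angles to GB, so J = B + (0, -8.8) = (-56.50, -8.800). On A1, B sits at bearing 90° from J; an 83° counterclockwise sweep puts T at bearing 173°, so T = J + 8.8·(cos 173°, sin 173°) = (-65.23, -7.728). A1 meets TK tangentially, so JT is at right angles to TK, so TK runs along (−sin 173°, cos 173°); with |TK| = 34.6, K = (-69.45, -42.07). Then |GK| = |K − G| = 81.20.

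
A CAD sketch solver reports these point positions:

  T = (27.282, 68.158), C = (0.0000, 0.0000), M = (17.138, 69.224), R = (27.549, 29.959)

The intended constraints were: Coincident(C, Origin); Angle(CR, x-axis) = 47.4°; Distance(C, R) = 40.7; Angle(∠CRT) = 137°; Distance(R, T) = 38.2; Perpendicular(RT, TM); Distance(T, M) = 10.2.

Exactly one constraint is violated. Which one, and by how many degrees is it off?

Perpendicular(RT, TM) — off by 6.40°.

C = (0.00, 0.00) ✓; CR at 47.40° ✓; |CR| = 40.70 ✓; ∠CRT = 137.0° ✓; |RT| = 38.20 ✓; ∠(RT, TM) = 83.60° ✗; |TM| = 10.20 ✓.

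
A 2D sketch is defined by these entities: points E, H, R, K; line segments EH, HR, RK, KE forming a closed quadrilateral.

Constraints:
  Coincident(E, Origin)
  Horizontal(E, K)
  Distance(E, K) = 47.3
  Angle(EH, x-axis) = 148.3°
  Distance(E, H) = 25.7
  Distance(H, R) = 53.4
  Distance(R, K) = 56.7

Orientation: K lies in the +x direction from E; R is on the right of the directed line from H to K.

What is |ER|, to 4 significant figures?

34.28

E is at the origin; E and K share the same y with |EK| = 47.3 and K in +x, so K = (47.3, 0). EH runs at 148.3° with |EH| = 25.7, so H = (-21.87, 13.50). R is determined by |HR| = 53.4 and |RK| = 56.7 together: it lies at the intersection of circle(H, 53.4) and circle(K, 56.7). With |HK| = 70.47, the foot of the radical line on HK is 32.66 from H and the perpendicular offset is √(53.4² − 32.66²) = 42.25. Taking the right-of-HK solution: R = (2.091, -34.22).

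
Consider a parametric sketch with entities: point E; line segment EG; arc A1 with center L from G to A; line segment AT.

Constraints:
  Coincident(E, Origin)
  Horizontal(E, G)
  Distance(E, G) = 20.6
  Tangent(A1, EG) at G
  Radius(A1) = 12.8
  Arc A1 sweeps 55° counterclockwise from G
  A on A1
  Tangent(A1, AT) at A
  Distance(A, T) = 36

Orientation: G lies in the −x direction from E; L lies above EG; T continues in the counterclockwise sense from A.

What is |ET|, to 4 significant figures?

36.50

On A1, G sits at bearing -90° from L; a 55° counterclockwise sweep puts A at bearing -35°, so A = L + 12.8·(cos -35°, sin -35°) = (-10.11, 5.458). The tangent condition forces LA to be normal to AT, so AT runs along (−sin -35°, cos -35°); with |AT| = 36.0, T = (10.53, 34.95). Then |ET| = |T − E| = 36.50.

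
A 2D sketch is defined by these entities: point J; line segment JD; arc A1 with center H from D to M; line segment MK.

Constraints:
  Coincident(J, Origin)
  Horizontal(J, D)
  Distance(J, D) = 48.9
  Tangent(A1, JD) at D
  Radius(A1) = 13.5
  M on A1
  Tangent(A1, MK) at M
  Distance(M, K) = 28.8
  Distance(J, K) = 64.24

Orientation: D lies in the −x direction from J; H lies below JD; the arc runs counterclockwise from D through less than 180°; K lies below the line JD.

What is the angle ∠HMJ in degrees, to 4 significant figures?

12.22°

J is at the origin; J and D share the same y with |JD| = 48.9 and D on the −x side, so D = (-48.90, 0.000). Since A1 is tangent to JD there, HD ⟂ JD, so H = D + (0, -13.5) = (-48.90, -13.50). Since HM ⟂ MK (tangency), |HK| = √(13.5² + 28.8²) = 31.81 regardless of where M sits on A1. So K lies on both circle(J, 64.24) and circle(H, 31.81); the below-JD intersection is K = (-45.70, -45.15). M is the foot of the tangent from K: M = (-60.49, -20.43).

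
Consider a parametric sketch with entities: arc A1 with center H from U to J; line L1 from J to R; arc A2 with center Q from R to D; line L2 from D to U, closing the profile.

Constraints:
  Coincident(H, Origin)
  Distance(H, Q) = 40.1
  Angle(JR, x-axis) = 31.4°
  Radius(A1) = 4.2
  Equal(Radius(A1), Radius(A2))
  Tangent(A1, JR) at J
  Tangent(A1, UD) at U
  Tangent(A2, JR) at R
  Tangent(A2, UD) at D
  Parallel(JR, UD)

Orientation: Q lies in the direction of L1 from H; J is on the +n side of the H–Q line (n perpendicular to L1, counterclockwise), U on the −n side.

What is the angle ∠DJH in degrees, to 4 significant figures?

78.17°

Tangency of A1 to both parallel lines with radius 4.2 puts J and U at H ± 4.2·n: J = (-2.188, 3.585), U = (2.188, -3.585). Equal radii place R and D the same way about Q: R = Q + 4.2·n = (32.04, 24.48), D = Q − 4.2·n = (36.42, 17.31). Then cos ∠DJH = JD·JH / (|JD||JH|), giving 78.17°.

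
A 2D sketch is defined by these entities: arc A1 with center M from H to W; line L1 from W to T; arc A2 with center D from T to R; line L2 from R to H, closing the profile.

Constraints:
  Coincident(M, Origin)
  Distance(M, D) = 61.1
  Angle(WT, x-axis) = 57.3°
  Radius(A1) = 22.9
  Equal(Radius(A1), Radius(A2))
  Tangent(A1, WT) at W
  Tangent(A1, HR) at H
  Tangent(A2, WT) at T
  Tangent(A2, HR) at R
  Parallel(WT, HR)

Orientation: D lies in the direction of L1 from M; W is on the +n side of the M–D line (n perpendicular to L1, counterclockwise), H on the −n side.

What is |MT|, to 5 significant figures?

65.250

The slot axis is L1's direction at 57.3°, so u = (cos 57.3°, sin 57.3°) = (0.54024, 0.84151) and n = (−sin 57.3°, cos 57.3°) = (-0.84151, 0.54024). M is at the origin and D lies 61.1 along u from M, so D = 61.1·u = (33.009, 51.416). Tangency of A1 to both parallel lines with radius 22.9 puts W and H at M ± 22.9·n: W = (-19.271, 12.372), H = (19.271, -12.372). Equal radii place T and R the same way about D: T = D + 22.9·n = (13.738, 63.788), R = D − 22.9·n = (52.279, 39.045). Then |MT| = |T − M| = 65.250.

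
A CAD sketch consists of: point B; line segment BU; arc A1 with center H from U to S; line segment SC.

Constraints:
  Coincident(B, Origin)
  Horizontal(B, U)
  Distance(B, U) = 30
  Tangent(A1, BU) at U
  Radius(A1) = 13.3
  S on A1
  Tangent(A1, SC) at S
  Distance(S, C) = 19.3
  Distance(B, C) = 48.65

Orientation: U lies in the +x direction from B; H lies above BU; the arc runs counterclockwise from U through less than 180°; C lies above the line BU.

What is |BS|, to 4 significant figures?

46.07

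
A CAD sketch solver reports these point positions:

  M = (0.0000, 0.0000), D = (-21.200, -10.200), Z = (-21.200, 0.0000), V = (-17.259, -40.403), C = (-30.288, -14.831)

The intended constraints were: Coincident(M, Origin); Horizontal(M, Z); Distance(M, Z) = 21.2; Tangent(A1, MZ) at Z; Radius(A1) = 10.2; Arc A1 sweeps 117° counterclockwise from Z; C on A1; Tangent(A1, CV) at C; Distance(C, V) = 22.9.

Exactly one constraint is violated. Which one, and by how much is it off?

Distance(C, V) = 22.9 — off by 5.80.

M = (0.00, 0.00) ✓; M.y = 0.00, Z.y = 0.00 ✓; |MZ| = 21.20 ✓; ∠(DZ, ZM) = 90.00° ✓; |DZ| = 10.20 ✓; bearing(D→C) − bearing(D→Z) = 117.0° ✓; |DC| = 10.20 ✓; ∠(DC, CV) = 90.00° ✓; |CV| = 28.70 ✗.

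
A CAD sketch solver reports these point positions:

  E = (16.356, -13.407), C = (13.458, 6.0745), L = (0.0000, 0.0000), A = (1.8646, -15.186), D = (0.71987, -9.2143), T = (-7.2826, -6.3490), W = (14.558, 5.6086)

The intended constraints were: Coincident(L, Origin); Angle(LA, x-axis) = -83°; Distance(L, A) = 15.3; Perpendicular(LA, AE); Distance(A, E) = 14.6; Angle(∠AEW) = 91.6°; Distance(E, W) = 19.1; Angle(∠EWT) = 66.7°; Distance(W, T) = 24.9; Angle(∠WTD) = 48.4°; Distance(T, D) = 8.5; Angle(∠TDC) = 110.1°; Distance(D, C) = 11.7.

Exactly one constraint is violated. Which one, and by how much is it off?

Distance(D, C) = 11.7 — off by 8.20.

L = (0.00, 0.00) ✓; LA at -83.00° ✓; |LA| = 15.30 ✓; ∠(LA, AE) = 90.00° ✓; |AE| = 14.60 ✓; ∠AEW = 91.60° ✓; |EW| = 19.10 ✓; ∠EWT = 66.70° ✓; |WT| = 24.90 ✓; ∠WTD = 48.40° ✓; |TD| = 8.500 ✓; ∠TDC = 110.1° ✓; |DC| = 19.90 ✗.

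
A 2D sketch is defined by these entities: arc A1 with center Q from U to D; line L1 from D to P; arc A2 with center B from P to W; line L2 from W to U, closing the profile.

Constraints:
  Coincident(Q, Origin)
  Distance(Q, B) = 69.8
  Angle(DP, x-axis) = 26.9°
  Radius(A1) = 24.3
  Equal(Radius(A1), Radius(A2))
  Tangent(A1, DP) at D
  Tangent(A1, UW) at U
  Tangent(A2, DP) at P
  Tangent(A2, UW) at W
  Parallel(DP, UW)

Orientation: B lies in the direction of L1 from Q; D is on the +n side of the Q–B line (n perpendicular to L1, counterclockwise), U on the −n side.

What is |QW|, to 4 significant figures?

73.91

The slot axis is L1's direction at 26.9°, so u = (cos 26.9°, sin 26.9°) = (0.8918, 0.4524) and n = (−sin 26.9°, cos 26.9°) = (-0.4524, 0.8918). Q is at the origin and B lies 69.8 along u from Q, so B = 69.8·u = (62.25, 31.58). Tangency of A1 to both parallel lines with radius 24.3 puts D and U at Q ± 24.3·n: D = (-10.99, 21.67), U = (10.99, -21.67). Equal radii place P and W the same way about B: P = B + 24.3·n = (51.25, 53.25), W = B − 24.3·n = (73.24, 9.909). Then |QW| = |W − Q| = 73.91.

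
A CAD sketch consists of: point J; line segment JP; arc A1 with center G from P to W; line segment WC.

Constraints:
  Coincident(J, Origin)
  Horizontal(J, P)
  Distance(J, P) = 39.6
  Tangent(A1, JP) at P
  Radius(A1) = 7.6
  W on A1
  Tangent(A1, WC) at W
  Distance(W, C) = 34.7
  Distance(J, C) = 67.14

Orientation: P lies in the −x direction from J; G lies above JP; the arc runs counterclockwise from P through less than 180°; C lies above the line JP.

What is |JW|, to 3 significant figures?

35.6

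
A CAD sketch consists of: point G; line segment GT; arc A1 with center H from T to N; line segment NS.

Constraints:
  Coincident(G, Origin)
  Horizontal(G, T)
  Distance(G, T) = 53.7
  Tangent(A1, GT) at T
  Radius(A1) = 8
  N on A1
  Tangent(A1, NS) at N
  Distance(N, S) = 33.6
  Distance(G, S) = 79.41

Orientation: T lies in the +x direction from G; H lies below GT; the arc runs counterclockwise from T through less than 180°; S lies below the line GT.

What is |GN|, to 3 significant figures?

49.4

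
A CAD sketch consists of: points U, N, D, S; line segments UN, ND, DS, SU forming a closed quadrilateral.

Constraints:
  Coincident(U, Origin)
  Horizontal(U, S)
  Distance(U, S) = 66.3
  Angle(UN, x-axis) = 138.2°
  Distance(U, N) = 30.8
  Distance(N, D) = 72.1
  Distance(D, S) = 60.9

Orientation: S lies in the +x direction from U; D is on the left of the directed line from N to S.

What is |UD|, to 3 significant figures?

68.3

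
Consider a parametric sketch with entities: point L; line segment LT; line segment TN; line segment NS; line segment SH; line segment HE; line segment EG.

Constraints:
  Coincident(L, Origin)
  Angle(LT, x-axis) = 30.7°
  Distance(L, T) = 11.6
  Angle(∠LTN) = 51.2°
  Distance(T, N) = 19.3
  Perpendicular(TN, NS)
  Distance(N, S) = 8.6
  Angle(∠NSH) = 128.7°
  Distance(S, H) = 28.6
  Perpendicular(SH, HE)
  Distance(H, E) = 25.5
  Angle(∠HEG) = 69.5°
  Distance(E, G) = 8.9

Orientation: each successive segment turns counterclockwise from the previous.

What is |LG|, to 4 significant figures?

18.53

The perpendicularity gives HE at right angles to SH, so HE runs at 30.80°; with |HE| = 25.5, E = (25.43, -6.883). ∠HEG = 69.5° gives EG at 141.3° from the x-axis; with |EG| = 8.9, G = (18.49, -1.319). Then |LG| = |G − L| = 18.53.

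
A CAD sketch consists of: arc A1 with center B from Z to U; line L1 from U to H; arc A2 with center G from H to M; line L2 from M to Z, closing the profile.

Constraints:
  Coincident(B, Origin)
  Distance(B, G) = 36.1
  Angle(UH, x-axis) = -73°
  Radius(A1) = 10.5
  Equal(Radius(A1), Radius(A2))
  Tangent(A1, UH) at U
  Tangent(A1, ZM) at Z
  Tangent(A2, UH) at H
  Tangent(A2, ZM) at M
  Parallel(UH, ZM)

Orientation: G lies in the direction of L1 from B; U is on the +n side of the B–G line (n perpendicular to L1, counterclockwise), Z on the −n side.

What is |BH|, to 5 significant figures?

37.596

The slot axis is L1's direction at -73.0°, so u = (cos -73.0°, sin -73.0°) = (0.29237, -0.95630) and n = (−sin -73.0°, cos -73.0°) = (0.95630, 0.29237). B is at the origin and G lies 36.1 along u from B, so G = 36.1·u = (10.555, -34.523). Tangency of A1 to both parallel lines with radius 10.5 puts U and Z at B ± 10.5·n: U = (10.041, 3.0699), Z = (-10.041, -3.0699). Equal radii place H and M the same way about G: H = G + 10.5·n = (20.596, -31.453), M = G − 10.5·n = (0.51342, -37.593). Then |BH| = |H − B| = 37.596.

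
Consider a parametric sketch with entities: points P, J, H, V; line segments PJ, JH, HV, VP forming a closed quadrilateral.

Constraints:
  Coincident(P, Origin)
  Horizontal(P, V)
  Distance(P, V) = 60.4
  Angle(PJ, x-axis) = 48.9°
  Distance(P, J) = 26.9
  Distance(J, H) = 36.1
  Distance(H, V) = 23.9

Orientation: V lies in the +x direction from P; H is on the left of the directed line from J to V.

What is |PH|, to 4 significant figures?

58.38

Checks: P.y = 0.00, V.y = 0.00 ✓; |JH| = 36.10 ✓; |HV| = 23.90 ✓.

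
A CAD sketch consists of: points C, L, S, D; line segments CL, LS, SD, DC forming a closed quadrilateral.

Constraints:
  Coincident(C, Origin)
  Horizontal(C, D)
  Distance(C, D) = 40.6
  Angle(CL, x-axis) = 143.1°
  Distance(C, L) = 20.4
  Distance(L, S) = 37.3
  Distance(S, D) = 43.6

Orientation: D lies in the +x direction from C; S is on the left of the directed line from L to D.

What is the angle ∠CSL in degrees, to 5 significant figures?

31.873°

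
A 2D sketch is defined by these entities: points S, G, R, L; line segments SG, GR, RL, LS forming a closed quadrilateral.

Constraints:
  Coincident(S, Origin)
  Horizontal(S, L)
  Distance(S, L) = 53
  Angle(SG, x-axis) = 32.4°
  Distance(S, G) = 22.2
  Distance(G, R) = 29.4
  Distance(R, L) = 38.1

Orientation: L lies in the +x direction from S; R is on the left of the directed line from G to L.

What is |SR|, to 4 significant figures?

50.94

S is at the origin; S and L share the same y with |SL| = 53.0 and L in +x, so L = (53.0, 0). SG runs at 32.4° with |SG| = 22.2, so G = (18.74, 11.90). R is determined by |GR| = 29.4 and |RL| = 38.1 together: it lies at the intersection of circle(G, 29.4) and circle(L, 38.1). With |GL| = 36.26, the foot of the radical line on GL is 10.03 from G and the perpendicular offset is √(29.4² − 10.03²) = 27.63. Taking the left-of-GL solution: R = (37.29, 34.71).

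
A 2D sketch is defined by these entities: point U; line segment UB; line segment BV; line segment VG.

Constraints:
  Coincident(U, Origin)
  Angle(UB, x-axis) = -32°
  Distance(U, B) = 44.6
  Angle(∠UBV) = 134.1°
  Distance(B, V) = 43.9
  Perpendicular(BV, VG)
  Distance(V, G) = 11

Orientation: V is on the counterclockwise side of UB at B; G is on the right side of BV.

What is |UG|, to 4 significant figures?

86.41

∠UBV = 134.1°, so BV runs at -32.0° + (180° − 134.1°) = 13.90° from the x-axis; with |BV| = 43.9, V = B + 43.9·(cos 13.90°, sin 13.90°) = (80.44, -13.09). BV is perpendicular to VG; with |VG| = 11.0 on the right of BV, G = V + 11.0·(0.2402, -0.9707) = (83.08, -23.77). Then |UG| = |G − U| = 86.41.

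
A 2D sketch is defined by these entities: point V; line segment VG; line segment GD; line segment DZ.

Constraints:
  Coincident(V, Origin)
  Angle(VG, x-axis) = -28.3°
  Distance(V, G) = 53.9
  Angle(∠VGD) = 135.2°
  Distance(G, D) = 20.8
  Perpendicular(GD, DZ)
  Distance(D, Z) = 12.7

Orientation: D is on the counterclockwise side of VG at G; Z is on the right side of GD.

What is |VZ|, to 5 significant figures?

77.813

V is at the origin; VG runs at -28.3° with length 53.9, so G = 53.9·(cos -28.3°, sin -28.3°) = (47.458, -25.553). ∠VGD = 135.2°, so GD runs at -28.3° + (180° − 135.2°) = 16.500° from the x-axis; with |GD| = 20.8, D = G + 20.8·(cos 16.500°, sin 16.500°) = (67.401, -19.646). The perpendicularity gives DZ at right angles to GD; with |DZ| = 12.7 on the right of GD, Z = D + 12.7·(0.28402, -0.95882) = (71.008, -31.823). Then |VZ| = |Z − V| = 77.813.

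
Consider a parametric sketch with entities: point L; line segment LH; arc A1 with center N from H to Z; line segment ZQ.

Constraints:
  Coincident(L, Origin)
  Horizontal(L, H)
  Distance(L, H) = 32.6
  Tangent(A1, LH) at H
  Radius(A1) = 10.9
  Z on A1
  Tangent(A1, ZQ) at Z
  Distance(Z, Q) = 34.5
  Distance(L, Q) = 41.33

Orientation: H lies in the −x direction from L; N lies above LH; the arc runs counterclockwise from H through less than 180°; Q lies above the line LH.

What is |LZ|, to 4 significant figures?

23.48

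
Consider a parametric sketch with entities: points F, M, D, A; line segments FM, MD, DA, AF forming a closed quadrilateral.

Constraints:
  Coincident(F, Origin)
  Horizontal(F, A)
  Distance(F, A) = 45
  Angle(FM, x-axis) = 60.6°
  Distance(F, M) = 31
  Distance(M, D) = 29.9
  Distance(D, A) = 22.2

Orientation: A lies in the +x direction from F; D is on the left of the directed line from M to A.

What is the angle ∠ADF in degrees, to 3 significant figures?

64.3°

F is at the origin; FA is horizontal with |FA| = 45.0 and A in +x, so A = (45.0, 0). FM runs at 60.6° with |FM| = 31.0, so M = (15.2, 27.0). D is determined by |MD| = 29.9 and |DA| = 22.2 together: it lies at the intersection of circle(M, 29.9) and circle(A, 22.2). With |MA| = 40.2, the foot of the radical line on MA is 25.1 from M and the perpendicular offset is √(29.9² − 25.1²) = 16.3. Taking the left-of-MA solution: D = (44.7, 22.2).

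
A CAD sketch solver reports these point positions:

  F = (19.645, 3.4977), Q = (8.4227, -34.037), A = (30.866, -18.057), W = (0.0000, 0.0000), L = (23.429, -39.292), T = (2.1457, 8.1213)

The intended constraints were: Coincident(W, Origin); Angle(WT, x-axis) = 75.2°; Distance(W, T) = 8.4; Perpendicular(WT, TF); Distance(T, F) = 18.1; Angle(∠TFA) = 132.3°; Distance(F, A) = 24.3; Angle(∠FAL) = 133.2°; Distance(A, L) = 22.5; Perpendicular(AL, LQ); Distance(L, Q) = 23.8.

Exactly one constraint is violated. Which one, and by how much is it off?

Distance(L, Q) = 23.8 — off by 7.90.

W = (0.00, 0.00) ✓; WT at 75.20° ✓; |WT| = 8.400 ✓; ∠(WT, TF) = 90.00° ✓; |TF| = 18.10 ✓; ∠TFA = 132.3° ✓; |FA| = 24.30 ✓; ∠FAL = 133.2° ✓; |AL| = 22.50 ✓; ∠(AL, LQ) = 90.00° ✓; |LQ| = 15.90 ✗.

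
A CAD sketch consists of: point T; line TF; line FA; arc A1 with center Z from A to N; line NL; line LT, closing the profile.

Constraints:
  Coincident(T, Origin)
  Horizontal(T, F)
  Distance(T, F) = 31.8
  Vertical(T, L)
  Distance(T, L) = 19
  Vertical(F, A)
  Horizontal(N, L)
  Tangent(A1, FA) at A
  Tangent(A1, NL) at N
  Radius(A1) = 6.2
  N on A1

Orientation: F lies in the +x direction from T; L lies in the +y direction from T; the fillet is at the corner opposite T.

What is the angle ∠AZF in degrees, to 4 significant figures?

64.16°

T is at the origin; T and F share the same y with |TF| = 31.8 and F on the +x side, so F = (31.80, 0.000). TL is vertical with |TL| = 19.0 and L on the +y side, so L = (0.000, 19.00). The virtual corner opposite T is at (31.80, 19.00). A1 meets FA tangentially, so ZA is at right angles to FA and A1 meets NL tangentially, so ZN is at right angles to NL, with radius 6.2, so the center Z sits 6.2 in from both sides at Z = (25.60, 12.80). That places the tangent points at A = (31.80, 12.80) on FA and N = (25.60, 19.00) on NL. Then cos ∠AZF = ZA·ZF / (|ZA||ZF|), giving 64.16°.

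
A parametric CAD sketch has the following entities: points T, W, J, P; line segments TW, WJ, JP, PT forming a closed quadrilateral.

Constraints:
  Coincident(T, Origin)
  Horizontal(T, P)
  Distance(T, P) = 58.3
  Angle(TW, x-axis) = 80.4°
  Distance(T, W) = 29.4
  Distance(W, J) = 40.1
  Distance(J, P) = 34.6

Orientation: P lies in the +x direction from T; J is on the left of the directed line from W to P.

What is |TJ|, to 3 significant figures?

55.1

Checks: |WJ| = 40.10 ✓; |JP| = 34.60 ✓.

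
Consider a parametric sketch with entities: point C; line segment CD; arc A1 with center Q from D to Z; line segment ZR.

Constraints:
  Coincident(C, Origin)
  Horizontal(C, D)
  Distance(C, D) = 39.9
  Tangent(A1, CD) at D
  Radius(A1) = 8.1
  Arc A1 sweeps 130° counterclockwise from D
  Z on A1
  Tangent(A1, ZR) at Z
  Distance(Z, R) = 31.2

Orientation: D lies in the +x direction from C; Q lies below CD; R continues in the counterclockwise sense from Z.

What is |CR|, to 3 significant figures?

65.4

C is at the origin; C and D share the same y with |CD| = 39.9 and D on the +x side, so D = (39.9, 0.00). Tangency of A1 to CD means the radius QD is perpendicular to CD, so Q = D + (0, -8.1) = (39.9, -8.10). On A1, D sits at bearing 90° from Q; a 130° counterclockwise sweep puts Z at bearing 220°, so Z = Q + 8.1·(cos 220°, sin 220°) = (33.7, -13.3). Since A1 is tangent to ZR there, QZ ⟂ ZR, so ZR runs along (−sin 220°, cos 220°); with |ZR| = 31.2, R = (53.8, -37.2). Then |CR| = |R − C| = 65.4.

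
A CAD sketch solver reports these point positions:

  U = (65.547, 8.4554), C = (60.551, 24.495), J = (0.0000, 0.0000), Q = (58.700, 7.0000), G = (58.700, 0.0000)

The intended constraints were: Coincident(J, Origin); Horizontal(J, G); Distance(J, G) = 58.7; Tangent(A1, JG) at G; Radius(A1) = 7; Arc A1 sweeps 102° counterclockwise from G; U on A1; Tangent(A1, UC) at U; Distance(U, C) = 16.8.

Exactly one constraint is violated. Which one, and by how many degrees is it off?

Tangent(A1, UC) at U — off by 5.30°.

J = (0.00, 0.00) ✓; J.y = 0.00, G.y = 0.00 ✓; |JG| = 58.70 ✓; ∠(QG, GJ) = 90.00° ✓; |QG| = 7.000 ✓; bearing(Q→U) − bearing(Q→G) = 102.0° ✓; |QU| = 7.000 ✓; ∠(QU, UC) = 84.70° ✗; |UC| = 16.80 ✓.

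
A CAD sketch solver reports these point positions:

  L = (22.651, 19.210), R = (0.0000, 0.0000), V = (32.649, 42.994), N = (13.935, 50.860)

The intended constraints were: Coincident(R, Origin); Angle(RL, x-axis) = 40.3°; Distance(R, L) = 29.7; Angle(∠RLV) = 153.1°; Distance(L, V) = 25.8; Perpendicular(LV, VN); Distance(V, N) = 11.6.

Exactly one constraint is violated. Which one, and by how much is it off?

Distance(V, N) = 11.6 — off by 8.70.

R = (0.00, 0.00) ✓; RL at 40.30° ✓; |RL| = 29.70 ✓; ∠RLV = 153.1° ✓; |LV| = 25.80 ✓; ∠(LV, VN) = 90.00° ✓; |VN| = 20.30 ✗.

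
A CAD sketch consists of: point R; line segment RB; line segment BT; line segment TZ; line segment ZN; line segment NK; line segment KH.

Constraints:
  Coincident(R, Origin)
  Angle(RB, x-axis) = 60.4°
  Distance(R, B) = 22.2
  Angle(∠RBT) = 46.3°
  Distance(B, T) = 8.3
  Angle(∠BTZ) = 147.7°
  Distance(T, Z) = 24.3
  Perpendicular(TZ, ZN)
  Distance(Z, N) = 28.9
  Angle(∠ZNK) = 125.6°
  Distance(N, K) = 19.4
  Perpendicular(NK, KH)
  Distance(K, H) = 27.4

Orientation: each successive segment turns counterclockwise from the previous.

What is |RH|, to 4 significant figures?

23.40

∠ZNK = 125.6° gives NK at 10.80° from the x-axis; with |NK| = 19.4, K = (26.14, -16.61). NK is perpendicular to KH, so KH runs at 100.8°; with |KH| = 27.4, H = (21.01, 10.30). Then |RH| = |H − R| = 23.40.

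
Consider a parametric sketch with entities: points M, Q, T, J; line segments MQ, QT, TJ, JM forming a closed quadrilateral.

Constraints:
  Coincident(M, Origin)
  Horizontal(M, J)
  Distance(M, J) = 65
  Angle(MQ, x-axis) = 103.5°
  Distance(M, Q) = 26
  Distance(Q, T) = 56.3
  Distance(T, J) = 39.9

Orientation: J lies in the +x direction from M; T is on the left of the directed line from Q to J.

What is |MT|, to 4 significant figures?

61.22

M is at the origin; MJ is horizontal with |MJ| = 65.0 and J in +x, so J = (65.0, 0). MQ runs at 103.5° with |MQ| = 26.0, so Q = (-6.070, 25.28). T is determined by |QT| = 56.3 and |TJ| = 39.9 together: it lies at the intersection of circle(Q, 56.3) and circle(J, 39.9). With |QJ| = 75.43, the foot of the radical line on QJ is 48.17 from Q and the perpendicular offset is √(56.3² − 48.17²) = 29.14. Taking the left-of-QJ solution: T = (49.08, 36.59).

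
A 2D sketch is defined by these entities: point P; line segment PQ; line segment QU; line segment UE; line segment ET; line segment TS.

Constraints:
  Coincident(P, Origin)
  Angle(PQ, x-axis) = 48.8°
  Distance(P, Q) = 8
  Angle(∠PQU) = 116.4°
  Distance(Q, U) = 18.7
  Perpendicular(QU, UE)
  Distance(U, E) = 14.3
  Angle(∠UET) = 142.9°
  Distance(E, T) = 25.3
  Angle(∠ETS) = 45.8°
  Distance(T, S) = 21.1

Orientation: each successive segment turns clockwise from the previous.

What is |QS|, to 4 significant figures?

13.62

P is at the origin; PQ runs at 48.8° with length 8.0, so Q = (5.270, 6.019). ∠PQU = 116.4° gives QU at -14.80° from the x-axis; with |QU| = 18.7, U = (23.35, 1.242). QU is perpendicular to UE, so UE runs at -104.8°; with |UE| = 14.3, E = (19.70, -12.58). ∠UET = 142.9° gives ET at -141.9° from the x-axis; with |ET| = 25.3, T = (-0.2132, -28.19). ∠ETS = 45.8° gives TS at 83.90° from the x-axis; with |TS| = 21.1, S = (2.029, -7.214). Then |QS| = |S − Q| = 13.62.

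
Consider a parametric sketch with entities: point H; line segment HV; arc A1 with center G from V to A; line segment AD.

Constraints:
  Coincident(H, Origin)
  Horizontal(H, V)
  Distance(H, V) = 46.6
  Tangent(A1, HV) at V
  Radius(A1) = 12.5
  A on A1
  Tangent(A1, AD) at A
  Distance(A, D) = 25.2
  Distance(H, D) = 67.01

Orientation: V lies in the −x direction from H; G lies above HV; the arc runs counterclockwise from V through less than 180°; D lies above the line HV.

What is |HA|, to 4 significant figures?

42.69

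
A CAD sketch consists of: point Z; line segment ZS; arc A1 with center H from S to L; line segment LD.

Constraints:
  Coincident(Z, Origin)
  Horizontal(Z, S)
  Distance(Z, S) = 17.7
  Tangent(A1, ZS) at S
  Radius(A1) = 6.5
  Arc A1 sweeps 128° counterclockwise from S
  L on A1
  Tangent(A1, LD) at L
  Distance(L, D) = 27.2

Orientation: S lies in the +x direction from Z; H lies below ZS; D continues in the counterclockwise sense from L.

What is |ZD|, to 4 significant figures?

43.36

On A1, S sits at bearing 90° from H; a 128° counterclockwise sweep puts L at bearing 218°, so L = H + 6.5·(cos 218°, sin 218°) = (12.58, -10.50). A1 meets LD tangentially, so HL is at right angles to LD, so LD runs along (−sin 218°, cos 218°); with |LD| = 27.2, D = (29.32, -31.94). Then |ZD| = |D − Z| = 43.36.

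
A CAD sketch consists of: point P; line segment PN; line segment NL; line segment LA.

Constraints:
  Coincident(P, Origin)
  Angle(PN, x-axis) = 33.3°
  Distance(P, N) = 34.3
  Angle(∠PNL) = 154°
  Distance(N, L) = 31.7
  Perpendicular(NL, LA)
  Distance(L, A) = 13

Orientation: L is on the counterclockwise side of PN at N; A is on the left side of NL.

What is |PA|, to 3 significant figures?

62.6

P is at the origin; PN runs at 33.3° with length 34.3, so N = 34.3·(cos 33.3°, sin 33.3°) = (28.7, 18.8). ∠PNL = 154.0°, so NL runs at 33.3° + (180° − 154.0°) = 59.3° from the x-axis; with |NL| = 31.7, L = N + 31.7·(cos 59.3°, sin 59.3°) = (44.9, 46.1). The perpendicularity gives LA at right angles to NL; with |LA| = 13.0 on the left of NL, A = L + 13.0·(-0.860, 0.511) = (33.7, 52.7). Then |PA| = |A − P| = 62.6.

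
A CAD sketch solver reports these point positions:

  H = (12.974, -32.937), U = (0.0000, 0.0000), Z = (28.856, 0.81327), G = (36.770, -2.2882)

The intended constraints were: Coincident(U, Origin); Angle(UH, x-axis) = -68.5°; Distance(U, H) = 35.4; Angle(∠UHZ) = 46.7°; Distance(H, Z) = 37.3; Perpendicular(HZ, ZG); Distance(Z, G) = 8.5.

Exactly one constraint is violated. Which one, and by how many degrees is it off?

Perpendicular(HZ, ZG) — off by 3.80°.

U = (0.00, 0.00) ✓; UH at -68.50° ✓; |UH| = 35.40 ✓; ∠UHZ = 46.70° ✓; |HZ| = 37.30 ✓; ∠(HZ, ZG) = 86.20° ✗; |ZG| = 8.500 ✓.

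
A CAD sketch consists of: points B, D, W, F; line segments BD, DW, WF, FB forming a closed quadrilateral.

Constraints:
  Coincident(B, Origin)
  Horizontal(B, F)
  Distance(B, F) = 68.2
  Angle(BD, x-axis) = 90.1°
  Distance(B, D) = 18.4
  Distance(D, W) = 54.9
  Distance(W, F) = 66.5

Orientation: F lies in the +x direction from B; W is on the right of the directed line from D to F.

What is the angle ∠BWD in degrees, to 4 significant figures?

6.076°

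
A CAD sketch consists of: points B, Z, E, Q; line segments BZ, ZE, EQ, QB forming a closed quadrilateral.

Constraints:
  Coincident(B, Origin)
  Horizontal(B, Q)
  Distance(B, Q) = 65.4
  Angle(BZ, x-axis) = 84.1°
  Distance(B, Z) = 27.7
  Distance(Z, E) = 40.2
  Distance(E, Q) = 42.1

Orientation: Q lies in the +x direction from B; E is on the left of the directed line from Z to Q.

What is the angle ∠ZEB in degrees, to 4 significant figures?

28.79°

Checks: |ZE| = 40.20 ✓; |EQ| = 42.10 ✓.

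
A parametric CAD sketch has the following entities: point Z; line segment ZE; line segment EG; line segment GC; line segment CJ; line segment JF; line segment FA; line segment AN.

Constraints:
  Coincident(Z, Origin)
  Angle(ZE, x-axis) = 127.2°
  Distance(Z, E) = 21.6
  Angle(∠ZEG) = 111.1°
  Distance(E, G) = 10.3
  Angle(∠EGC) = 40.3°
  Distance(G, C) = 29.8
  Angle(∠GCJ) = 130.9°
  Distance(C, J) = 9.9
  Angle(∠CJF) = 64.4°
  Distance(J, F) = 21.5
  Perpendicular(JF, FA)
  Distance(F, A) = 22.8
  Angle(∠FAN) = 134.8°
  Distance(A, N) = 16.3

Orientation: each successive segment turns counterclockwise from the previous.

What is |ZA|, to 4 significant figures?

18.05

Z is at the origin; ZE runs at 127.2° with length 21.6, so E = (-13.06, 17.21). ∠ZEG = 111.1° gives EG at -163.9° from the x-axis; with |EG| = 10.3, G = (-22.96, 14.35). ∠EGC = 40.3° gives GC at -24.20° from the x-axis; with |GC| = 29.8, C = (4.226, 2.133). ∠GCJ = 130.9° gives CJ at 24.90° from the x-axis; with |CJ| = 9.9, J = (13.21, 6.301). ∠CJF = 64.4° gives JF at 140.5° from the x-axis; with |JF| = 21.5, F = (-3.384, 19.98). The perpendicularity gives FA at right angles to JF, so FA runs at -129.5°; with |FA| = 22.8, A = (-17.89, 2.384). Then |ZA| = |A − Z| = 18.05.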